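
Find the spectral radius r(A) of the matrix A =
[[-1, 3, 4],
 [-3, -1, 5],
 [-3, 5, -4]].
r(A) ≈ 7.6181

The eigenvalues of A are the roots of its characteristic polynomial. With M = A (coefficients from the trace, the sum of principal 2x2 minors, and det A):
  p(λ) = det(λ I - M) = λ^3 + 6λ^2 + 5λ + 132.
No integer candidate from the rational root theorem (±divisors of 132) is a root, so the roots are irrational. The cubic discriminant is Δ = -512816 < 0, so there is one real root and a complex-conjugate pair. p(-8) = -36 and p(-7) = 48 have opposite signs, so a root lies in (-8, -7); Newton's method refines it to λ ≈ -7.6181. Dividing out (λ - (-7.6181)) leaves approximately λ^2 - 1.6181λ + 17.3271. For λ^2 - 1.6181λ + 17.3271 the discriminant is -66.69. It is negative, so the remaining roots are the complex-conjugate pair λ ≈ 0.8091 ± 4.0832i. Their product equals the constant term, so |λ|^2 ≈ 17.3271 and |λ| ≈ 4.1626.
Thus the eigenvalues (to 4 decimals) are -7.6181 (modulus 7.6181); 0.8091 ± 4.0832i (modulus 4.1626). The spectral radius is the largest modulus: r(A) ≈ 7.6181. (Cross-check: r(A) ≤ ||A||_2 ≈ 7.9391; equality holds whenever A is normal, though it can also hold for some non-normal A.)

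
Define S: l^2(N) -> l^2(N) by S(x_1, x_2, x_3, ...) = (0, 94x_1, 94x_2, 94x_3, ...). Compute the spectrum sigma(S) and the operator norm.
sigma(S) = closed disk {z in C : |z| ≤ 94}; ||S|| = 94

Note S = 94·U where U is the unit right shift (U x)_k = x_{k-1} (with x_0 := 0); so ||S|| = 94||U|| and sigma(S) = 94·sigma(U). ||S x||^2 = sum_{k≥1} |94x_k|^2 = 8836||x||^2, so ||S|| = 94 and sigma(S) ⊂ {|z| ≤ 94}. For any |lambda| < 94, the equation (S - lambda I) x = 0 forces x_1 = 0, then 94x_k = lambda x_{k+1} ⇒ x = 0, so S has no eigenvalues. But (S - lambda I) is not surjective for |lambda| < 94: solving (S - lambda I) x = e_1 would require x_n proportional to (lambda/94)^(-n), which is not in l^2. So every |lambda| < 94 lies in the residual spectrum. The boundary |lambda| = 94 is in the approximate point spectrum (the spectrum is closed). Hence sigma(S) is the closed disk of radius 94.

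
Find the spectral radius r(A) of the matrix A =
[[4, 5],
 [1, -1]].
r(A) = (3 + sqrt(45))/2 ≈ 4.8541

The eigenvalues of A are the roots of its characteristic polynomial. With M = A (coefficients from the trace and determinant):
  p(λ) = det(λ I - M) = λ^2 - 3λ - 9.
For λ^2 - 3λ - 9 the discriminant is 45. It is nonnegative but not a perfect square, so the roots are real and irrational: λ = (3 ± sqrt(45))/2 ≈ 4.8541, -1.8541.
Thus the eigenvalues (to 4 decimals) are 4.8541 (modulus 4.8541); -1.8541 (modulus 1.8541). The spectral radius is the largest modulus: r(A) = (3 + sqrt(45))/2 ≈ 4.8541. (Cross-check: r(A) ≤ ||A||_2 ≈ 6.4051; equality holds whenever A is normal, though it can also hold for some non-normal A.)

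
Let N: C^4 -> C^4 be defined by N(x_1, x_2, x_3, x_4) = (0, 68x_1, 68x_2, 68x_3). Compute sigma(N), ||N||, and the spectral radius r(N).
sigma(N) = {0}; ||N|| = 68; r(N) = 0. (N is nilpotent with N^4 = 0.)

On C^4, N is a strictly lower-triangular matrix with 68 on the subdiagonal and zeros elsewhere, so its characteristic polynomial is lambda^4 and every eigenvalue is 0: sigma(N) = {0}. For the operator norm, N e_i = 68e_{i+1} for i = 1, ..., 3 and N e_4 = 0, so the singular values of N are 68 (with multiplicity 3) and 0; hence ||N|| = 68. The spectral radius r(N) = max|lambda| = 0. Note ||N|| > r(N) — characteristic of non-normal nilpotent operators. Indeed N^4 = 0.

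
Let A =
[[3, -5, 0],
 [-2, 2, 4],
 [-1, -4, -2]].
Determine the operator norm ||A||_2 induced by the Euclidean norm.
||A||_2 ≈ 7.6567 (= sqrt(largest eigenvalue of A^T A))

||A||_2 = sigma_max(A) = sqrt(lambda_max(A^T A)). Form the symmetric matrix M = A^T A =
[[14, -15, -6],
 [-15, 45, 16],
 [-6, 16, 20]].
Its characteristic polynomial (trace, sum of principal 2x2 minors, determinant of M give the coefficients) is
  p(λ) = det(λ I - M) = λ^3 - 79λ^2 + 1293λ - 5776.
No integer candidate from the rational root theorem (±divisors of 5776) is a root, so the roots are irrational. The cubic discriminant is Δ = 115274069 > 0, so there are three distinct real roots. p(7) = -253 and p(8) = 24 have opposite signs, so a root lies in (7, 8); Newton's method refines it to λ ≈ 7.8942. p(12) = 92 and p(13) = -121 have opposite signs, so a root lies in (12, 13); Newton's method refines it to λ ≈ 12.4806. p(58) = -1426 and p(59) = 891 have opposite signs, so a root lies in (58, 59); Newton's method refines it to λ ≈ 58.6252. Check (Vieta): the three roots sum to 79, matching tr M = 79.
So the eigenvalues of A^T A are ≈ 7.8942, 12.4806, 58.6252 (all ≥ 0, as they must be for A^T A). The largest is λ_max ≈ 58.6252, hence ||A||_2 = sqrt(λ_max) ≈ 7.6567.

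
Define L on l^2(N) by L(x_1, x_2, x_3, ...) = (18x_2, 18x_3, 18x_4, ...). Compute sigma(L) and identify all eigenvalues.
sigma(L) = closed disk {z in C : |z| ≤ 18}; sigma_p(L) = open disk {z in C : |z| < 18}

Note L = 18·V where V is the unit left shift (V x)_k = x_{k+1}; so sigma(L) = 18·sigma(V) and ||L|| = 18||V||. ||L x||^2 = 324sum_{k≥2} |x_k|^2 ≤ 324||x||^2, with equality on {x : x_1 = 0}, so ||L|| = 18. For any lambda with |lambda| < 18, set r = lambda/18 (|r| < 1); the vector x = (1, r, r^2, ...) is in l^2 and satisfies L x = 18(r, r^2, ...) = lambda x, so lambda is an eigenvalue. On the boundary |lambda| = 18 the geometric series diverges, so no l^2 eigenvector exists, but these lambda lie in the approximate point spectrum. Hence sigma(L) is the closed disk of radius 18 and sigma_p(L) is the open disk.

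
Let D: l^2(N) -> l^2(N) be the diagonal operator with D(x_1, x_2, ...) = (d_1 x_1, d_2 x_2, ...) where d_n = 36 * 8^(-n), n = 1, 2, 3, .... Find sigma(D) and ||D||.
sigma(D) = {36 * 8^(-n) : n ≥ 1} ∪ {0}; ||D|| = 9/2

A bounded diagonal operator on l^2 with diagonal entries d_n has spectrum equal to the closure of {d_n : n ≥ 1}: every d_n is an eigenvalue (with eigenvector e_n), so {d_n} ⊂ sigma(D); the spectrum is closed, so its closure is too; and for lambda not in the closure, (D - lambda I) has bounded inverse (the diagonal entries 1/(d_n - lambda) are bounded). For our sequence d_n = 36 * 8^(-n), n = 1, 2, 3, ...:
  - {d_n} = {36 * 8^(-n) : n ≥ 1}; the only limit point is 0
  - closure = {36 * 8^(-n) : n ≥ 1} ∪ {0}
For the norm: a diagonal operator has ||D|| = sup_n |d_n|. Here d_n = 36 * 8^(-n) is positive and decreasing, so sup_n |d_n| = d_1 = 36/8 = 9/2. So ||D|| = 9/2.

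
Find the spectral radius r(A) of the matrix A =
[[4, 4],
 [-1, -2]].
r(A) = (2 + sqrt(20))/2 ≈ 3.2361

The eigenvalues of A are the roots of its characteristic polynomial. With M = A (coefficients from the trace and determinant):
  p(λ) = det(λ I - M) = λ^2 - 2λ - 4.
For λ^2 - 2λ - 4 the discriminant is 20. It is nonnegative but not a perfect square, so the roots are real and irrational: λ = (2 ± sqrt(20))/2 ≈ 3.2361, -1.2361.
Thus the eigenvalues (to 4 decimals) are 3.2361 (modulus 3.2361); -1.2361 (modulus 1.2361). The spectral radius is the largest modulus: r(A) = (2 + sqrt(20))/2 ≈ 3.2361. (Cross-check: r(A) ≤ ||A||_2 ≈ 6.0467; equality holds whenever A is normal, though it can also hold for some non-normal A.)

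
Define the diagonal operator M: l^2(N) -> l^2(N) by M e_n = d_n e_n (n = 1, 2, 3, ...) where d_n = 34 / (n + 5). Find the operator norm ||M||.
||M|| = 17/3 (attained at n = 1)

For M diagonal, ||M|| = sup_n |d_n| = sup_n 34/(n + 5). This is positive and strictly decreasing in n, so the supremum is attained at n = 1: d_1 = 34/(1 + 5) = 17/3. Hence ||M|| = 17/3.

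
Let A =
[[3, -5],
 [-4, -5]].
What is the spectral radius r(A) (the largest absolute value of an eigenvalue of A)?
r(A) = 7

The eigenvalues of A are the roots of its characteristic polynomial. With M = A (coefficients from the trace and determinant):
  p(λ) = det(λ I - M) = λ^2 + 2λ - 35.
For λ^2 + 2λ - 35 the discriminant is 144. It is a perfect square (12^2), so the roots are rational: λ = (-2 ± 12)/2 = 5, -7.
Thus the eigenvalues (to 4 decimals) are 5 (modulus 5); -7 (modulus 7). The spectral radius is the largest modulus: r(A) = 7. (Cross-check: r(A) ≤ ||A||_2 ≈ 7.1388; equality holds whenever A is normal, though it can also hold for some non-normal A.)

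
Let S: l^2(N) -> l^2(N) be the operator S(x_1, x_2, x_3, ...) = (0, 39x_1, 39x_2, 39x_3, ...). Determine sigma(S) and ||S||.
sigma(S) = closed disk {z in C : |z| ≤ 39}; ||S|| = 39

Note S = 39·U where U is the unit right shift (U x)_k = x_{k-1} (with x_0 := 0); so ||S|| = 39||U|| and sigma(S) = 39·sigma(U). ||S x||^2 = sum_{k≥1} |39x_k|^2 = 1521||x||^2, so ||S|| = 39 and sigma(S) ⊂ {|z| ≤ 39}. For any |lambda| < 39, the equation (S - lambda I) x = 0 forces x_1 = 0, then 39x_k = lambda x_{k+1} ⇒ x = 0, so S has no eigenvalues. But (S - lambda I) is not surjective for |lambda| < 39: solving (S - lambda I) x = e_1 would require x_n proportional to (lambda/39)^(-n), which is not in l^2. So every |lambda| < 39 lies in the residual spectrum. The boundary |lambda| = 39 is in the approximate point spectrum (the spectrum is closed). Hence sigma(S) is the closed disk of radius 39.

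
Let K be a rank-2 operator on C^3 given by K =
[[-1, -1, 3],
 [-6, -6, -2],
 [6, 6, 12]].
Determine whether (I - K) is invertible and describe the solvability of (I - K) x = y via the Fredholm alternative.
(I - K) is invertible (det(I - K) = -94 ≠ 0), so for every y in C^3 the equation (I - K) x = y has a unique solution.

K has rank 2 and factors as K = U V^T = u1 v1^T + u2 v2^T with u1 = (0, -2, 3), v1 = (3, 3, 1), u2 = (1, 0, 3), v2 = (-1, -1, 3) (multiplying out reproduces the displayed K). The nonzero eigenvalues of U V^T coincide with those of the 2 x 2 matrix G = V^T U = [[v1·u1, v1·u2], [v2·u1, v2·u2]] = [[-3, 6], [11, 8]], and by the Sylvester determinant identity det(I_3 - U V^T) = det(I_2 - V^T U) = det([[4, -6], [-11, -7]]) = (4)(-7) - (-6)(-11) = -94. (Direct check: I - K =
[[2, 1, -3],
 [6, 7, 2],
 [-6, -6, -11]]
has determinant -94.) The finite-dimensional Fredholm alternative says: either (I - K) is invertible, or ker(I - K) ≠ {0} and then range(I - K) = ker((I - K)^*)^⊥, with dim ker(I - K) = dim ker((I - K)^*). Since det(I - K) ≠ 0, 1 is not an eigenvalue of K and ker(I - K) = {0}, so we are in the first case: for every y there is a unique x = (I - K)^(-1) y. (Explicitly, by the Woodbury identity, (I - U V^T)^(-1) = I + U (I_2 - G)^(-1) V^T.)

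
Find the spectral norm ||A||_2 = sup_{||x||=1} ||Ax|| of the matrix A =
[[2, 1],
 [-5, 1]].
||A||_2 = sqrt((31 + sqrt(765))/2) ≈ 5.4157 (= sqrt(largest eigenvalue of A^T A))

||A||_2 = sigma_max(A) = sqrt(lambda_max(A^T A)). Form the symmetric matrix M = A^T A =
[[29, -3],
 [-3, 2]].
Its characteristic polynomial (trace, determinant of M give the coefficients) is
  p(λ) = det(λ I - M) = λ^2 - 31λ + 49.
For λ^2 - 31λ + 49 the discriminant is 765. It is nonnegative but not a perfect square, so the roots are real and irrational: λ = (31 ± sqrt(765))/2 ≈ 29.3293, 1.6707.
So the eigenvalues of A^T A are ≈ 1.6707, 29.3293 (all ≥ 0, as they must be for A^T A). The largest is λ_max = (31 + sqrt(765))/2 ≈ 29.3293, hence ||A||_2 = sqrt(λ_max) = sqrt((31 + sqrt(765))/2) ≈ 5.4157.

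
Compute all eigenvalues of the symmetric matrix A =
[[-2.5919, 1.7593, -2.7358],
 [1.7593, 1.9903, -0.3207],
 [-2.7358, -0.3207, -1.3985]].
sigma(A) ≈ {-5, 0, 3}

A is real symmetric, so its spectrum consists of real eigenvalues. Expanding the characteristic polynomial of the displayed matrix gives
  det(λ I - A) = p(λ) = λ^3 + (2)λ^2 + (-15)λ + (0).
Solving p(λ) = 0 yields eigenvalues ≈ -5, 0, 3. (A is shown rounded to 4 decimals, so these recover the underlying integer eigenvalues to within that precision.)
Verification: the trace of A = -2 equals the sum of eigenvalues -2, and det(A) ≈ 0.0000 matches the eigenvalue product 0.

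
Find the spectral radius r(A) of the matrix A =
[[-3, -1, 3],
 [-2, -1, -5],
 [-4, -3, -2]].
r(A) ≈ 4.2596

The eigenvalues of A are the roots of its characteristic polynomial. With M = A (coefficients from the trace, the sum of principal 2x2 minors, and det A):
  p(λ) = det(λ I - M) = λ^3 + 6λ^2 + 6λ - 29.
No integer candidate from the rational root theorem (±divisors of 29) is a root, so the roots are irrational. The cubic discriminant is Δ = -16011 < 0, so there is one real root and a complex-conjugate pair. p(1) = -16 and p(2) = 15 have opposite signs, so a root lies in (1, 2); Newton's method refines it to λ ≈ 1.5983. Dividing out (λ - (1.5983)) leaves approximately λ^2 + 7.5983λ + 18.1443. For λ^2 + 7.5983λ + 18.1443 the discriminant is -14.8432. It is negative, so the remaining roots are the complex-conjugate pair λ ≈ -3.7991 ± 1.9263i. Their product equals the constant term, so |λ|^2 ≈ 18.1443 and |λ| ≈ 4.2596.
Thus the eigenvalues (to 4 decimals) are 1.5983 (modulus 1.5983); -3.7991 ± 1.9263i (modulus 4.2596). The spectral radius is the largest modulus: r(A) ≈ 4.2596. (Cross-check: r(A) ≤ ||A||_2 ≈ 7.1076; equality holds whenever A is normal, though it can also hold for some non-normal A.)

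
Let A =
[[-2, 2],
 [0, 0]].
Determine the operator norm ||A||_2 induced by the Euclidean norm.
||A||_2 = sqrt(8) ≈ 2.8284 (= sqrt(largest eigenvalue of A^T A))

||A||_2 = sigma_max(A) = sqrt(lambda_max(A^T A)). Form the symmetric matrix M = A^T A =
[[4, -4],
 [-4, 4]].
Its characteristic polynomial (trace, determinant of M give the coefficients) is
  p(λ) = det(λ I - M) = λ^2 - 8λ.
For λ^2 - 8λ the discriminant is 64. It is a perfect square (8^2), so the roots are rational: λ = (8 ± 8)/2 = 8, 0.
So the eigenvalues of A^T A are ≈ 0, 8 (all ≥ 0, as they must be for A^T A). The largest is λ_max = 8, hence ||A||_2 = sqrt(λ_max) = sqrt(8) ≈ 2.8284.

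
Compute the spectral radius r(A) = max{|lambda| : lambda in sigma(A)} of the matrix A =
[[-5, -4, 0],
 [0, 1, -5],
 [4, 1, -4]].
r(A) ≈ 6.0494

The eigenvalues of A are the roots of its characteristic polynomial. With M = A (coefficients from the trace, the sum of principal 2x2 minors, and det A):
  p(λ) = det(λ I - M) = λ^3 + 8λ^2 + 16λ - 75.
No integer candidate from the rational root theorem (±divisors of 75) is a root, so the roots are irrational. The cubic discriminant is Δ = -171075 < 0, so there is one real root and a complex-conjugate pair. p(2) = -3 and p(3) = 72 have opposite signs, so a root lies in (2, 3); Newton's method refines it to λ ≈ 2.0494. Dividing out (λ - (2.0494)) leaves approximately λ^2 + 10.0494λ + 36.5956. For λ^2 + 10.0494λ + 36.5956 the discriminant is -45.3913. It is negative, so the remaining roots are the complex-conjugate pair λ ≈ -5.0247 ± 3.3687i. Their product equals the constant term, so |λ|^2 ≈ 36.5956 and |λ| ≈ 6.0494.
Thus the eigenvalues (to 4 decimals) are 2.0494 (modulus 2.0494); -5.0247 ± 3.3687i (modulus 6.0494). The spectral radius is the largest modulus: r(A) ≈ 6.0494. (Cross-check: r(A) ≤ ||A||_2 ≈ 8.2699; equality holds whenever A is normal, though it can also hold for some non-normal A.)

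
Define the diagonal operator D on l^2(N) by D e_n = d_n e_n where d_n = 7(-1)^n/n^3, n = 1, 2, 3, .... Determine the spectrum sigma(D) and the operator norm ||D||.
sigma(D) = {7(-1)^n/n^3 : n ≥ 1} ∪ {0}; ||D|| = 7

A bounded diagonal operator on l^2 with diagonal entries d_n has spectrum equal to the closure of {d_n : n ≥ 1}: every d_n is an eigenvalue (with eigenvector e_n), so {d_n} ⊂ sigma(D); the spectrum is closed, so its closure is too; and for lambda not in the closure, (D - lambda I) has bounded inverse (the diagonal entries 1/(d_n - lambda) are bounded). For our sequence d_n = 7(-1)^n/n^3, n = 1, 2, 3, ...:
  - {d_n} = {7(-1)^n/n^3 : n ≥ 1}; the only limit point is 0
  - closure = {7(-1)^n/n^3 : n ≥ 1} ∪ {0}
For the norm: a diagonal operator has ||D|| = sup_n |d_n|. Here |d_n| = 7/n^3 is decreasing, so sup_n |d_n| = |d_1| = 7. So ||D|| = 7.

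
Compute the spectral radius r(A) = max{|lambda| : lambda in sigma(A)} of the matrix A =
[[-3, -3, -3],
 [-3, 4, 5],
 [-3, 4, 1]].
r(A) ≈ 8.7221

The eigenvalues of A are the roots of its characteristic polynomial. With M = A (coefficients from the trace, the sum of principal 2x2 minors, and det A):
  p(λ) = det(λ I - M) = λ^3 - 2λ^2 - 49λ - 84.
No integer candidate from the rational root theorem (±divisors of 84) is a root, so the roots are irrational. The cubic discriminant is Δ = 138824 > 0, so there are three distinct real roots. p(-5) = -14 and p(-4) = 16 have opposite signs, so a root lies in (-5, -4); Newton's method refines it to λ ≈ -4.6518. p(-3) = 18 and p(-2) = -2 have opposite signs, so a root lies in (-3, -2); Newton's method refines it to λ ≈ -2.0703. p(8) = -92 and p(9) = 42 have opposite signs, so a root lies in (8, 9); Newton's method refines it to λ ≈ 8.7221. Check (Vieta): the three roots sum to 2, matching tr M = 2.
Thus the eigenvalues (to 4 decimals) are -4.6518 (modulus 4.6518); -2.0703 (modulus 2.0703); 8.7221 (modulus 8.7221). The spectral radius is the largest modulus: r(A) ≈ 8.7221. (Cross-check: r(A) ≤ ||A||_2 ≈ 8.7767; equality holds whenever A is normal, though it can also hold for some non-normal A.)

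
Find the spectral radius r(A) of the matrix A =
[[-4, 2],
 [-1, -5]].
r(A) = sqrt(22) ≈ 4.6904

The eigenvalues of A are the roots of its characteristic polynomial. With M = A (coefficients from the trace and determinant):
  p(λ) = det(λ I - M) = λ^2 + 9λ + 22.
For λ^2 + 9λ + 22 the discriminant is -7. It is negative, so the roots are the complex-conjugate pair λ = -9/2 ± (sqrt(7)/2) i ≈ -4.5 ± 1.3229i. For a conjugate pair the product of the roots equals the constant term, so |λ|^2 = 22 and |λ| = sqrt(22) ≈ 4.6904.
Thus the eigenvalues (to 4 decimals) are -4.5 ± 1.3229i (modulus 4.6904). The spectral radius is the largest modulus: r(A) = sqrt(22) ≈ 4.6904. (Cross-check: r(A) ≤ ||A||_2 ≈ 5.4505; equality holds whenever A is normal, though it can also hold for some non-normal A.)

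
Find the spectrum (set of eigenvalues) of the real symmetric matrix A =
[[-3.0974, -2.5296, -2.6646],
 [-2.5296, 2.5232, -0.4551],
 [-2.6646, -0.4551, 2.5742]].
sigma(A) ≈ {-5, 3, 4}

A is real symmetric, so its spectrum consists of real eigenvalues. Expanding the characteristic polynomial of the displayed matrix gives
  det(λ I - A) = p(λ) = λ^3 + (-2)λ^2 + (-23)λ + (59.9988).
Solving p(λ) = 0 yields eigenvalues ≈ -5, 3, 4. (A is shown rounded to 4 decimals, so these recover the underlying integer eigenvalues to within that precision.)
Verification: the trace of A = 2 equals the sum of eigenvalues 2, and det(A) ≈ -59.9988 matches the eigenvalue product -60.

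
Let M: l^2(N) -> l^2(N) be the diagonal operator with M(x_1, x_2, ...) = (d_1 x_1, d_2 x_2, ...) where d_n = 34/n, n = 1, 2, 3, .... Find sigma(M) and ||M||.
sigma(M) = {34/n : n ≥ 1} ∪ {0}; ||M|| = 34

A bounded diagonal operator on l^2 with diagonal entries d_n has spectrum equal to the closure of {d_n : n ≥ 1}: every d_n is an eigenvalue (with eigenvector e_n), so {d_n} ⊂ sigma(M); the spectrum is closed, so its closure is too; and for lambda not in the closure, (M - lambda I) has bounded inverse (the diagonal entries 1/(d_n - lambda) are bounded). For our sequence d_n = 34/n, n = 1, 2, 3, ...:
  - {d_n} = {34/n : n ≥ 1}; the only limit point is 0
  - closure = {34/n : n ≥ 1} ∪ {0}
For the norm: a diagonal operator has ||M|| = sup_n |d_n|. Here d_n = 34/n is positive and decreasing, so sup_n |d_n| = d_1 = 34. So ||M|| = 34.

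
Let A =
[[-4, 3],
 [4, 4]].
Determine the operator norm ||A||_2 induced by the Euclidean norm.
||A||_2 = sqrt((57 + sqrt(113))/2) ≈ 5.8151 (= sqrt(largest eigenvalue of A^T A))

||A||_2 = sigma_max(A) = sqrt(lambda_max(A^T A)). Form the symmetric matrix M = A^T A =
[[32, 4],
 [4, 25]].
Its characteristic polynomial (trace, determinant of M give the coefficients) is
  p(λ) = det(λ I - M) = λ^2 - 57λ + 784.
For λ^2 - 57λ + 784 the discriminant is 113. It is nonnegative but not a perfect square, so the roots are real and irrational: λ = (57 ± sqrt(113))/2 ≈ 33.8151, 23.1849.
So the eigenvalues of A^T A are ≈ 23.1849, 33.8151 (all ≥ 0, as they must be for A^T A). The largest is λ_max = (57 + sqrt(113))/2 ≈ 33.8151, hence ||A||_2 = sqrt(λ_max) = sqrt((57 + sqrt(113))/2) ≈ 5.8151.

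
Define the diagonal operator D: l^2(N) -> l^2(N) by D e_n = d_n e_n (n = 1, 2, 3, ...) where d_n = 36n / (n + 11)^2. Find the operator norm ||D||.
||D|| = 9/11 (attained at n = 11)

For D diagonal, ||D|| = sup_n |d_n|. Treat f(x) = 36x / (x + 11)^2 for real x > 0. By the quotient rule, f'(x) = 36(11 - x)/(x + 11)^3, which is positive for x < 11 and negative for x > 11. So f has a unique maximum at x = 11, and since 11 is a positive integer, the supremum over n ≥ 1 is attained at n = 11: d_11 = 36·11/(11 + 11)^2 = 36·11/484 = 9/11. Hence ||D|| = 9/11.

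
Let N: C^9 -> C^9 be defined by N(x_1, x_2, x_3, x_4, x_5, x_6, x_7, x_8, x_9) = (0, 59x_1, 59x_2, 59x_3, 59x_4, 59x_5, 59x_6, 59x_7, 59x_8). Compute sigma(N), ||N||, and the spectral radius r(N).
sigma(N) = {0}; ||N|| = 59; r(N) = 0. (N is nilpotent with N^9 = 0.)

On C^9, N is a strictly lower-triangular matrix with 59 on the subdiagonal and zeros elsewhere, so its characteristic polynomial is lambda^9 and every eigenvalue is 0: sigma(N) = {0}. For the operator norm, N e_i = 59e_{i+1} for i = 1, ..., 8 and N e_9 = 0, so the singular values of N are 59 (with multiplicity 8) and 0; hence ||N|| = 59. The spectral radius r(N) = max|lambda| = 0. Note ||N|| > r(N) — characteristic of non-normal nilpotent operators. Indeed N^9 = 0.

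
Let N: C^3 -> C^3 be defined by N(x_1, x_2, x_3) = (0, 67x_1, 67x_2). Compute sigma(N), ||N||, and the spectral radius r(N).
sigma(N) = {0}; ||N|| = 67; r(N) = 0. (N is nilpotent with N^3 = 0.)

On C^3, N is a strictly lower-triangular matrix with 67 on the subdiagonal and zeros elsewhere, so its characteristic polynomial is lambda^3 and every eigenvalue is 0: sigma(N) = {0}. For the operator norm, N e_i = 67e_{i+1} for i = 1, ..., 2 and N e_3 = 0, so the singular values of N are 67 (with multiplicity 2) and 0; hence ||N|| = 67. The spectral radius r(N) = max|lambda| = 0. Note ||N|| > r(N) — characteristic of non-normal nilpotent operators. Indeed N^3 = 0.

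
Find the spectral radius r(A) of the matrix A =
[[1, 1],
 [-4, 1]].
r(A) = sqrt(5) ≈ 2.2361

The eigenvalues of A are the roots of its characteristic polynomial. With M = A (coefficients from the trace and determinant):
  p(λ) = det(λ I - M) = λ^2 - 2λ + 5.
For λ^2 - 2λ + 5 the discriminant is -16. It is negative, so the roots are the complex-conjugate pair λ = 1 ± (sqrt(16)/2) i ≈ 1 ± 2i. For a conjugate pair the product of the roots equals the constant term, so |λ|^2 = 5 and |λ| = sqrt(5) ≈ 2.2361.
Thus the eigenvalues (to 4 decimals) are 1 ± 2i (modulus 2.2361). The spectral radius is the largest modulus: r(A) = sqrt(5) ≈ 2.2361. (Cross-check: r(A) ≤ ||A||_2 ≈ 4.1926; equality holds whenever A is normal, though it can also hold for some non-normal A.)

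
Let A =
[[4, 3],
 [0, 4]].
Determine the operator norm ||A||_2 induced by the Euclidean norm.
||A||_2 = sqrt((41 + sqrt(657))/2) ≈ 5.772 (= sqrt(largest eigenvalue of A^T A))

||A||_2 = sigma_max(A) = sqrt(lambda_max(A^T A)). Form the symmetric matrix M = A^T A =
[[16, 12],
 [12, 25]].
Its characteristic polynomial (trace, determinant of M give the coefficients) is
  p(λ) = det(λ I - M) = λ^2 - 41λ + 256.
For λ^2 - 41λ + 256 the discriminant is 657. It is nonnegative but not a perfect square, so the roots are real and irrational: λ = (41 ± sqrt(657))/2 ≈ 33.316, 7.684.
So the eigenvalues of A^T A are ≈ 7.684, 33.316 (all ≥ 0, as they must be for A^T A). The largest is λ_max = (41 + sqrt(657))/2 ≈ 33.316, hence ||A||_2 = sqrt(λ_max) = sqrt((41 + sqrt(657))/2) ≈ 5.772.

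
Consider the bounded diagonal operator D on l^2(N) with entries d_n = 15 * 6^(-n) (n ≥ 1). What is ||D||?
||D|| = 5/2 (attained at n = 1)

For D diagonal, ||D|| = sup_n |d_n|. The sequence d_n = 15 * 6^(-n) is positive and strictly decreasing (ratio 6^(-1) < 1), so the supremum is d_1 = 15/6 = 5/2. Hence ||D|| = 5/2.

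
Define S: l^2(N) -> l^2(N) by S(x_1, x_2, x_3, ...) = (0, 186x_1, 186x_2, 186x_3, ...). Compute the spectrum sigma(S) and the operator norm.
sigma(S) = closed disk {z in C : |z| ≤ 186}; ||S|| = 186

Note S = 186·U where U is the unit right shift (U x)_k = x_{k-1} (with x_0 := 0); so ||S|| = 186||U|| and sigma(S) = 186·sigma(U). ||S x||^2 = sum_{k≥1} |186x_k|^2 = 34596||x||^2, so ||S|| = 186 and sigma(S) ⊂ {|z| ≤ 186}. For any |lambda| < 186, the equation (S - lambda I) x = 0 forces x_1 = 0, then 186x_k = lambda x_{k+1} ⇒ x = 0, so S has no eigenvalues. But (S - lambda I) is not surjective for |lambda| < 186: solving (S - lambda I) x = e_1 would require x_n proportional to (lambda/186)^(-n), which is not in l^2. So every |lambda| < 186 lies in the residual spectrum. The boundary |lambda| = 186 is in the approximate point spectrum (the spectrum is closed). Hence sigma(S) is the closed disk of radius 186.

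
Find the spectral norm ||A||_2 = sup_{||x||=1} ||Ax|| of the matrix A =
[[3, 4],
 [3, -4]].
||A||_2 = sqrt(32) ≈ 5.6569 (= sqrt(largest eigenvalue of A^T A))

||A||_2 = sigma_max(A) = sqrt(lambda_max(A^T A)). Form the symmetric matrix M = A^T A =
[[18, 0],
 [0, 32]].
Its characteristic polynomial (trace, determinant of M give the coefficients) is
  p(λ) = det(λ I - M) = λ^2 - 50λ + 576.
For λ^2 - 50λ + 576 the discriminant is 196. It is a perfect square (14^2), so the roots are rational: λ = (50 ± 14)/2 = 32, 18.
So the eigenvalues of A^T A are ≈ 18, 32 (all ≥ 0, as they must be for A^T A). The largest is λ_max = 32, hence ||A||_2 = sqrt(λ_max) = sqrt(32) ≈ 5.6569.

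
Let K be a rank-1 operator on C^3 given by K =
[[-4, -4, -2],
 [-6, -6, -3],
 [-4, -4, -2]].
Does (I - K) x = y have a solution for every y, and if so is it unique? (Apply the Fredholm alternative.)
(I - K) is invertible (det(I - K) = 13 ≠ 0), so for every y in C^3 the equation (I - K) x = y has a unique solution.

K has rank 1, so it is an outer product K = u v^T: every row of K is a multiple of one row vector. Reading off the entries, u = (-2, -3, -2) and v = (2, 2, 1) (row i of K equals u_i·v^T). A rank-one matrix u v^T satisfies K u = u (v·u) and kills the (2)-dimensional subspace v^⊥, so its characteristic polynomial is lambda^2 (lambda - v·u) with v·u = tr K = -12. Hence the eigenvalues of I - K are 1 (multiplicity 2) and 1 - (-12) = 13, so det(I - K) = 13. (Direct check: I - K =
[[5, 4, 2],
 [6, 7, 3],
 [4, 4, 3]]
has determinant 13.) The finite-dimensional Fredholm alternative says: either (I - K) is invertible, or ker(I - K) ≠ {0} and then range(I - K) = ker((I - K)^*)^⊥, with dim ker(I - K) = dim ker((I - K)^*). Since det(I - K) ≠ 0, 1 is not an eigenvalue of K and ker(I - K) = {0}, so we are in the first case: for every y there is a unique x = (I - K)^(-1) y. Explicitly, by the Sherman–Morrison formula, (I - u v^T)^(-1) = I + u v^T/(1 - v·u), i.e. (I - K)^(-1) = I + K/(13).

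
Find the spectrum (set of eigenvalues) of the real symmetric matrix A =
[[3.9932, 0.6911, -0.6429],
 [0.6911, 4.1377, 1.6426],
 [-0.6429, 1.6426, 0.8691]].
sigma(A) ≈ {0, 4, 5}

A is real symmetric, so its spectrum consists of real eigenvalues. Expanding the characteristic polynomial of the displayed matrix gives
  det(λ I - A) = p(λ) = λ^3 + (-9)λ^2 + (20)λ + (0).
Solving p(λ) = 0 yields eigenvalues ≈ 0, 4, 5. (A is shown rounded to 4 decimals, so these recover the underlying integer eigenvalues to within that precision.)
Verification: the trace of A = 9 equals the sum of eigenvalues 9, and det(A) ≈ 0.0007 matches the eigenvalue product 0.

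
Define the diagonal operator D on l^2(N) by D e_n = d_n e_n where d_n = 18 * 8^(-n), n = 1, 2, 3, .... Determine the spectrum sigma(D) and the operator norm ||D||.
sigma(D) = {18 * 8^(-n) : n ≥ 1} ∪ {0}; ||D|| = 9/4

A bounded diagonal operator on l^2 with diagonal entries d_n has spectrum equal to the closure of {d_n : n ≥ 1}: every d_n is an eigenvalue (with eigenvector e_n), so {d_n} ⊂ sigma(D); the spectrum is closed, so its closure is too; and for lambda not in the closure, (D - lambda I) has bounded inverse (the diagonal entries 1/(d_n - lambda) are bounded). For our sequence d_n = 18 * 8^(-n), n = 1, 2, 3, ...:
  - {d_n} = {18 * 8^(-n) : n ≥ 1}; the only limit point is 0
  - closure = {18 * 8^(-n) : n ≥ 1} ∪ {0}
For the norm: a diagonal operator has ||D|| = sup_n |d_n|. Here d_n = 18 * 8^(-n) is positive and decreasing, so sup_n |d_n| = d_1 = 18/8 = 9/4. So ||D|| = 9/4.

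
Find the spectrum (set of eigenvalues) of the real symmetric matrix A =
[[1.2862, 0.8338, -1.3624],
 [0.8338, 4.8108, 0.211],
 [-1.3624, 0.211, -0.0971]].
sigma(A) ≈ {-1, 2, 5}

A is real symmetric, so its spectrum consists of real eigenvalues. Expanding the characteristic polynomial of the displayed matrix gives
  det(λ I - A) = p(λ) = λ^3 + (-6)λ^2 + (3)λ + (10).
Solving p(λ) = 0 yields eigenvalues ≈ -1, 2, 5. (A is shown rounded to 4 decimals, so these recover the underlying integer eigenvalues to within that precision.)
Verification: the trace of A = 6 equals the sum of eigenvalues 6, and det(A) ≈ -9.9994 matches the eigenvalue product -10.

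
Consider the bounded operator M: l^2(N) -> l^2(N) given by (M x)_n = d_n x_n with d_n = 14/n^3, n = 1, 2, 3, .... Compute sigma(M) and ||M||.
sigma(M) = {14/n^3 : n ≥ 1} ∪ {0}; ||M|| = 14

A bounded diagonal operator on l^2 with diagonal entries d_n has spectrum equal to the closure of {d_n : n ≥ 1}: every d_n is an eigenvalue (with eigenvector e_n), so {d_n} ⊂ sigma(M); the spectrum is closed, so its closure is too; and for lambda not in the closure, (M - lambda I) has bounded inverse (the diagonal entries 1/(d_n - lambda) are bounded). For our sequence d_n = 14/n^3, n = 1, 2, 3, ...:
  - {d_n} = {14/n^3 : n ≥ 1}; the only limit point is 0
  - closure = {14/n^3 : n ≥ 1} ∪ {0}
For the norm: a diagonal operator has ||M|| = sup_n |d_n|. Here d_n = 14/n^3 is positive and decreasing, so sup_n |d_n| = d_1 = 14. So ||M|| = 14.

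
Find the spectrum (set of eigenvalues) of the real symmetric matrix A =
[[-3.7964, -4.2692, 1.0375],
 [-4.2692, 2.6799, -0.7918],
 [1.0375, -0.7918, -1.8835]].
sigma(A) ≈ {-6, -2, 5}

A is real symmetric, so its spectrum consists of real eigenvalues. Expanding the characteristic polynomial of the displayed matrix gives
  det(λ I - A) = p(λ) = λ^3 + (3)λ^2 + (-28)λ + (-60.0012).
Solving p(λ) = 0 yields eigenvalues ≈ -6, -2, 5. (A is shown rounded to 4 decimals, so these recover the underlying integer eigenvalues to within that precision.)
Verification: the trace of A = -3 equals the sum of eigenvalues -3, and det(A) ≈ 60.0012 matches the eigenvalue product 60.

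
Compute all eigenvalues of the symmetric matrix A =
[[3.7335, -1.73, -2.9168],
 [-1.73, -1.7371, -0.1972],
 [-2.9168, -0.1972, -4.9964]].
sigma(A) ≈ {-6, -2, 5}

A is real symmetric, so its spectrum consists of real eigenvalues. Expanding the characteristic polynomial of the displayed matrix gives
  det(λ I - A) = p(λ) = λ^3 + (3)λ^2 + (-28)λ + (-60.0011).
Solving p(λ) = 0 yields eigenvalues ≈ -6, -2, 5. (A is shown rounded to 4 decimals, so these recover the underlying integer eigenvalues to within that precision.)
Verification: the trace of A = -3 equals the sum of eigenvalues -3, and det(A) ≈ 60.0011 matches the eigenvalue product 60.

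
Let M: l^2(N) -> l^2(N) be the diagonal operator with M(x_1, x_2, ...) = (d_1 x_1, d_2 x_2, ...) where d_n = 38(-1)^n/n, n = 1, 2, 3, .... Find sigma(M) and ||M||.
sigma(M) = {38(-1)^n/n : n ≥ 1} ∪ {0}; ||M|| = 38

A bounded diagonal operator on l^2 with diagonal entries d_n has spectrum equal to the closure of {d_n : n ≥ 1}: every d_n is an eigenvalue (with eigenvector e_n), so {d_n} ⊂ sigma(M); the spectrum is closed, so its closure is too; and for lambda not in the closure, (M - lambda I) has bounded inverse (the diagonal entries 1/(d_n - lambda) are bounded). For our sequence d_n = 38(-1)^n/n, n = 1, 2, 3, ...:
  - {d_n} = {38(-1)^n/n : n ≥ 1}; the only limit point is 0
  - closure = {38(-1)^n/n : n ≥ 1} ∪ {0}
For the norm: a diagonal operator has ||M|| = sup_n |d_n|. Here |d_n| = 38/n is decreasing, so sup_n |d_n| = |d_1| = 38. So ||M|| = 38.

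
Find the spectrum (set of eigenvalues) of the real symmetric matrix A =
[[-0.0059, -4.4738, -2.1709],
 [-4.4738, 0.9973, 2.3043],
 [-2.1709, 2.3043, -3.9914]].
sigma(A) ≈ {-5, -4, 6}

A is real symmetric, so its spectrum consists of real eigenvalues. Expanding the characteristic polynomial of the displayed matrix gives
  det(λ I - A) = p(λ) = λ^3 + (3)λ^2 + (-34)λ + (-120.0017).
Solving p(λ) = 0 yields eigenvalues ≈ -5, -4, 6. (A is shown rounded to 4 decimals, so these recover the underlying integer eigenvalues to within that precision.)
Verification: the trace of A = -3 equals the sum of eigenvalues -3, and det(A) ≈ 120.0017 matches the eigenvalue product 120.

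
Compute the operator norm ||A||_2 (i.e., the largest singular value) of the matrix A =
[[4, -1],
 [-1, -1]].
||A||_2 = sqrt((19 + sqrt(261))/2) ≈ 4.1926 (= sqrt(largest eigenvalue of A^T A))

||A||_2 = sigma_max(A) = sqrt(lambda_max(A^T A)). Form the symmetric matrix M = A^T A =
[[17, -3],
 [-3, 2]].
Its characteristic polynomial (trace, determinant of M give the coefficients) is
  p(λ) = det(λ I - M) = λ^2 - 19λ + 25.
For λ^2 - 19λ + 25 the discriminant is 261. It is nonnegative but not a perfect square, so the roots are real and irrational: λ = (19 ± sqrt(261))/2 ≈ 17.5777, 1.4223.
So the eigenvalues of A^T A are ≈ 1.4223, 17.5777 (all ≥ 0, as they must be for A^T A). The largest is λ_max = (19 + sqrt(261))/2 ≈ 17.5777, hence ||A||_2 = sqrt(λ_max) = sqrt((19 + sqrt(261))/2) ≈ 4.1926.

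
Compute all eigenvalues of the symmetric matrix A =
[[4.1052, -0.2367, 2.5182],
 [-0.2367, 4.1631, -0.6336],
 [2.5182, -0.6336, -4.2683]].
sigma(A) ≈ {-5, 4, 5}

A is real symmetric, so its spectrum consists of real eigenvalues. Expanding the characteristic polynomial of the displayed matrix gives
  det(λ I - A) = p(λ) = λ^3 + (-4)λ^2 + (-25)λ + (100).
Solving p(λ) = 0 yields eigenvalues ≈ -5, 4, 5. (A is shown rounded to 4 decimals, so these recover the underlying integer eigenvalues to within that precision.)
Verification: the trace of A = 4 equals the sum of eigenvalues 4, and det(A) ≈ -99.9999 matches the eigenvalue product -100.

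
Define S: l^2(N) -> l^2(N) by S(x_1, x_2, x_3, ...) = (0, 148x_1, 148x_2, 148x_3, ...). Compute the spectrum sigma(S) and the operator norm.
sigma(S) = closed disk {z in C : |z| ≤ 148}; ||S|| = 148

Note S = 148·U where U is the unit right shift (U x)_k = x_{k-1} (with x_0 := 0); so ||S|| = 148||U|| and sigma(S) = 148·sigma(U). ||S x||^2 = sum_{k≥1} |148x_k|^2 = 21904||x||^2, so ||S|| = 148 and sigma(S) ⊂ {|z| ≤ 148}. For any |lambda| < 148, the equation (S - lambda I) x = 0 forces x_1 = 0, then 148x_k = lambda x_{k+1} ⇒ x = 0, so S has no eigenvalues. But (S - lambda I) is not surjective for |lambda| < 148: solving (S - lambda I) x = e_1 would require x_n proportional to (lambda/148)^(-n), which is not in l^2. So every |lambda| < 148 lies in the residual spectrum. The boundary |lambda| = 148 is in the approximate point spectrum (the spectrum is closed). Hence sigma(S) is the closed disk of radius 148.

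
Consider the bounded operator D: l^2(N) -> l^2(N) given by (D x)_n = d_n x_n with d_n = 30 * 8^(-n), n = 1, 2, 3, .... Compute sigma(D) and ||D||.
sigma(D) = {30 * 8^(-n) : n ≥ 1} ∪ {0}; ||D|| = 15/4

A bounded diagonal operator on l^2 with diagonal entries d_n has spectrum equal to the closure of {d_n : n ≥ 1}: every d_n is an eigenvalue (with eigenvector e_n), so {d_n} ⊂ sigma(D); the spectrum is closed, so its closure is too; and for lambda not in the closure, (D - lambda I) has bounded inverse (the diagonal entries 1/(d_n - lambda) are bounded). For our sequence d_n = 30 * 8^(-n), n = 1, 2, 3, ...:
  - {d_n} = {30 * 8^(-n) : n ≥ 1}; the only limit point is 0
  - closure = {30 * 8^(-n) : n ≥ 1} ∪ {0}
For the norm: a diagonal operator has ||D|| = sup_n |d_n|. Here d_n = 30 * 8^(-n) is positive and decreasing, so sup_n |d_n| = d_1 = 30/8 = 15/4. So ||D|| = 15/4.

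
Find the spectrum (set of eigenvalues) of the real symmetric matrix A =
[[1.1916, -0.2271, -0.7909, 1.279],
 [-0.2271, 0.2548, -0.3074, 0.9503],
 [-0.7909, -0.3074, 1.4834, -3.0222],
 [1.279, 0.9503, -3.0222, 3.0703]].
sigma(A) ≈ {-1, 0, 1, 6}

A is real symmetric, so its spectrum consists of real eigenvalues. Expanding the characteristic polynomial of the displayed matrix gives
  det(λ I - A) = p(λ) = λ^4 + (-6)λ^3 + (-1)λ^2 + (6)λ + (0).
Solving p(λ) = 0 yields eigenvalues ≈ -1, 0, 1, 6. (A is shown rounded to 4 decimals, so these recover the underlying integer eigenvalues to within that precision.)
Verification: the trace of A = 6 equals the sum of eigenvalues 6, and det(A) ≈ 0.0000 matches the eigenvalue product 0.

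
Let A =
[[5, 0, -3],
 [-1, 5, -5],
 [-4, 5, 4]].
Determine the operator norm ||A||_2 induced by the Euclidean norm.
||A||_2 ≈ 8.9221 (= sqrt(largest eigenvalue of A^T A))

||A||_2 = sigma_max(A) = sqrt(lambda_max(A^T A)). Form the symmetric matrix M = A^T A =
[[42, -25, -26],
 [-25, 50, -5],
 [-26, -5, 50]].
Its characteristic polynomial (trace, sum of principal 2x2 minors, determinant of M give the coefficients) is
  p(λ) = det(λ I - M) = λ^3 - 142λ^2 + 5374λ - 32400.
No integer candidate from the rational root theorem (±divisors of 32400) is a root, so the roots are irrational. The cubic discriminant is Δ = 7150945968 > 0, so there are three distinct real roots. p(7) = -1397 and p(8) = 2016 have opposite signs, so a root lies in (7, 8); Newton's method refines it to λ ≈ 7.4009. p(54) = 1188 and p(55) = -5 have opposite signs, so a root lies in (54, 55); Newton's method refines it to λ ≈ 54.9957. p(79) = -1037 and p(80) = 720 have opposite signs, so a root lies in (79, 80); Newton's method refines it to λ ≈ 79.6034. Check (Vieta): the three roots sum to 142, matching tr M = 142.
So the eigenvalues of A^T A are ≈ 7.4009, 54.9957, 79.6034 (all ≥ 0, as they must be for A^T A). The largest is λ_max ≈ 79.6034, hence ||A||_2 = sqrt(λ_max) ≈ 8.9221.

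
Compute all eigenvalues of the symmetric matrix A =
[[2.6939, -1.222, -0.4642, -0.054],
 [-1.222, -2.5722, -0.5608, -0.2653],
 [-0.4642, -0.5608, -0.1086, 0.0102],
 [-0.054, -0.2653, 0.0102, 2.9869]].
sigma(A) ≈ {-3, 0, 3} (3 with multiplicity 2)

A is real symmetric, so its spectrum consists of real eigenvalues. Expanding the characteristic polynomial of the displayed matrix gives
  det(λ I - A) = p(λ) = λ^4 + (-3)λ^3 + (-9)λ^2 + (27)λ + (0).
Solving p(λ) = 0 yields eigenvalues ≈ -3, 0, 3, 3. (A is shown rounded to 4 decimals, so these recover the underlying integer eigenvalues to within that precision.)
Verification: the trace of A = 3 equals the sum of eigenvalues 3, and det(A) ≈ 0.0004 matches the eigenvalue product 0.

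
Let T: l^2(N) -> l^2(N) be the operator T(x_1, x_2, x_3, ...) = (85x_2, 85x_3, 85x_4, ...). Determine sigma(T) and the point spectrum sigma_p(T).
sigma(T) = closed disk {z in C : |z| ≤ 85}; sigma_p(T) = open disk {z in C : |z| < 85}

Note T = 85·V where V is the unit left shift (V x)_k = x_{k+1}; so sigma(T) = 85·sigma(V) and ||T|| = 85||V||. ||T x||^2 = 7225sum_{k≥2} |x_k|^2 ≤ 7225||x||^2, with equality on {x : x_1 = 0}, so ||T|| = 85. For any lambda with |lambda| < 85, set r = lambda/85 (|r| < 1); the vector x = (1, r, r^2, ...) is in l^2 and satisfies T x = 85(r, r^2, ...) = lambda x, so lambda is an eigenvalue. On the boundary |lambda| = 85 the geometric series diverges, so no l^2 eigenvector exists, but these lambda lie in the approximate point spectrum. Hence sigma(T) is the closed disk of radius 85 and sigma_p(T) is the open disk.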